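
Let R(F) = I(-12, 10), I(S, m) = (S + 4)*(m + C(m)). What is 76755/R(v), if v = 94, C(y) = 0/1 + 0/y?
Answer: -15351/16 ≈ -959.44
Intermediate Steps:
C(y) = 0 (C(y) = 0*1 + 0 = 0 + 0 = 0)
I(S, m) = m*(4 + S) (I(S, m) = (S + 4)*(m + 0) = (4 + S)*m = m*(4 + S))
R(F) = -80 (R(F) = 10*(4 - 12) = 10*(-8) = -80)
76755/R(v) = 76755/(-80) = 76755*(-1/80) = -15351/16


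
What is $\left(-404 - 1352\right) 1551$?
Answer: $-2723556$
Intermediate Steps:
$\left(-404 - 1352\right) 1551 = \left(-1756\right) 1551 = -2723556$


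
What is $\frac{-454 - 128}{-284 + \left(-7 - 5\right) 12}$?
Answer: $\frac{291}{214} \approx 1.3598$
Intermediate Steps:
$\frac{-454 - 128}{-284 + \left(-7 - 5\right) 12} = - \frac{582}{-284 - 144} = - \frac{582}{-428} = \left(-582\right) \left(- \frac{1}{428}\right) = \frac{291}{214}$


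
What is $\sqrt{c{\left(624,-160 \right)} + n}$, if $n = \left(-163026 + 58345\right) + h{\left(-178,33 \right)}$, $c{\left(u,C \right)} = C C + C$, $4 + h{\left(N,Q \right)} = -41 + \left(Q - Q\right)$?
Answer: $i \sqrt{79286} \approx 281.58 i$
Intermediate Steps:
$h{\left(N,Q \right)} = -45$ ($h{\left(N,Q \right)} = -4 + \left(-41 + \left(Q - Q\right)\right) = -4 + \left(-41 + 0\right) = -4 - 41 = -45$)
$c{\left(u,C \right)} = C + C^{2}$ ($c{\left(u,C \right)} = C^{2} + C = C + C^{2}$)
$n = -104726$ ($n = \left(-163026 + 58345\right) - 45 = -104681 - 45 = -104726$)
$\sqrt{c{\left(624,-160 \right)} + n} = \sqrt{- 160 \left(1 - 160\right) - 104726} = \sqrt{\left(-160\right) \left(-159\right) - 104726} = \sqrt{25440 - 104726} = \sqrt{-79286} = i \sqrt{79286}$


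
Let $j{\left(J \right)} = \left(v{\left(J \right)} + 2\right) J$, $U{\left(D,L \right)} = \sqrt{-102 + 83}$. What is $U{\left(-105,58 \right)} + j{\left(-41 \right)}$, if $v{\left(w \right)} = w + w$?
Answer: $3280 + i \sqrt{19} \approx 3280.0 + 4.3589 i$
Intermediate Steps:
$v{\left(w \right)} = 2 w$
$U{\left(D,L \right)} = i \sqrt{19}$ ($U{\left(D,L \right)} = \sqrt{-19} = i \sqrt{19}$)
$j{\left(J \right)} = J \left(2 + 2 J\right)$ ($j{\left(J \right)} = \left(2 J + 2\right) J = \left(2 + 2 J\right) J = J \left(2 + 2 J\right)$)
$U{\left(-105,58 \right)} + j{\left(-41 \right)} = i \sqrt{19} + 2 \left(-41\right) \left(1 - 41\right) = i \sqrt{19} + 2 \left(-41\right) \left(-40\right) = i \sqrt{19} + 3280 = 3280 + i \sqrt{19}$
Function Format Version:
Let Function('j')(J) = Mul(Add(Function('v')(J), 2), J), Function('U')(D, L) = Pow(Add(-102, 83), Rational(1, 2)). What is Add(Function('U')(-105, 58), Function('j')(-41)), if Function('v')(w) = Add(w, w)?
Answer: Add(3280, Mul(I, Pow(19, Rational(1, 2)))) ≈ Add(3280.0, Mul(4.3589, I))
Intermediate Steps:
Function('v')(w) = Mul(2, w)
Function('U')(D, L) = Mul(I, Pow(19, Rational(1, 2))) (Function('U')(D, L) = Pow(-19, Rational(1, 2)) = Mul(I, Pow(19, Rational(1, 2))))
Function('j')(J) = Mul(J, Add(2, Mul(2, J))) (Function('j')(J) = Mul(Add(Mul(2, J), 2), J) = Mul(Add(2, Mul(2, J)), J) = Mul(J, Add(2, Mul(2, J))))
Add(Function('U')(-105, 58), Function('j')(-41)) = Add(Mul(I, Pow(19, Rational(1, 2))), Mul(2, -41, Add(1, -41))) = Add(Mul(I, Pow(19, Rational(1, 2))), Mul(2, -41, -40)) = Add(Mul(I, Pow(19, Rational(1, 2))), 3280) = Add(3280, Mul(I, Pow(19, Rational(1, 2))))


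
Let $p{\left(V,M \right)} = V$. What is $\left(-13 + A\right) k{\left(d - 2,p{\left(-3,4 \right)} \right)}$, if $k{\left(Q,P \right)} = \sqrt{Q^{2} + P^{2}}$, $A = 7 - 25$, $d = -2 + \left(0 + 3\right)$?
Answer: $- 31 \sqrt{10} \approx -98.031$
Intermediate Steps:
$d = 1$ ($d = -2 + 3 = 1$)
$A = -18$ ($A = 7 - 25 = -18$)
$k{\left(Q,P \right)} = \sqrt{P^{2} + Q^{2}}$
$\left(-13 + A\right) k{\left(d - 2,p{\left(-3,4 \right)} \right)} = \left(-13 - 18\right) \sqrt{\left(-3\right)^{2} + \left(1 - 2\right)^{2}} = - 31 \sqrt{9 + \left(1 - 2\right)^{2}} = - 31 \sqrt{9 + \left(-1\right)^{2}} = - 31 \sqrt{9 + 1} = - 31 \sqrt{10}$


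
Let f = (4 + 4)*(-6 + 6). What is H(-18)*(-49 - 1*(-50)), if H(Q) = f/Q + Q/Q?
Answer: 1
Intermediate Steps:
f = 0 (f = 8*0 = 0)
H(Q) = 1 (H(Q) = 0/Q + Q/Q = 0 + 1 = 1)
H(-18)*(-49 - 1*(-50)) = 1*(-49 - 1*(-50)) = 1*(-49 + 50) = 1*1 = 1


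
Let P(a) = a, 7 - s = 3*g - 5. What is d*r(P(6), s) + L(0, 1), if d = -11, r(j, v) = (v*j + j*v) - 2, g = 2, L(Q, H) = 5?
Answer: -765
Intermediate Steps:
s = 6 (s = 7 - (3*2 - 5) = 7 - (6 - 5) = 7 - 1*1 = 7 - 1 = 6)
r(j, v) = -2 + 2*j*v (r(j, v) = (j*v + j*v) - 2 = 2*j*v - 2 = -2 + 2*j*v)
d*r(P(6), s) + L(0, 1) = -11*(-2 + 2*6*6) + 5 = -11*(-2 + 72) + 5 = -11*70 + 5 = -770 + 5 = -765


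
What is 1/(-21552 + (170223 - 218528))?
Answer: -1/69857 ≈ -1.4315e-5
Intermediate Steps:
1/(-21552 + (170223 - 218528)) = 1/(-21552 - 48305) = 1/(-69857) = -1/69857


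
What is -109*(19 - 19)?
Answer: 0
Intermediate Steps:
-109*(19 - 19) = -109*0 = 0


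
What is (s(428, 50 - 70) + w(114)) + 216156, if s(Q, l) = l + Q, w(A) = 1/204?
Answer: 44179057/204 ≈ 2.1656e+5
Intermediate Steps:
w(A) = 1/204
s(Q, l) = Q + l
(s(428, 50 - 70) + w(114)) + 216156 = ((428 + (50 - 70)) + 1/204) + 216156 = ((428 - 20) + 1/204) + 216156 = (408 + 1/204) + 216156 = 83233/204 + 216156 = 44179057/204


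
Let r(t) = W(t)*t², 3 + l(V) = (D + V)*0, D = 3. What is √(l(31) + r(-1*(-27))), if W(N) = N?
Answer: 4*√1230 ≈ 140.29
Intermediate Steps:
l(V) = -3 (l(V) = -3 + (3 + V)*0 = -3 + 0 = -3)
r(t) = t³ (r(t) = t*t² = t³)
√(l(31) + r(-1*(-27))) = √(-3 + (-1*(-27))³) = √(-3 + 27³) = √(-3 + 19683) = √19680 = 4*√1230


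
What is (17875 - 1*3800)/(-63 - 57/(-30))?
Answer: -140750/611 ≈ -230.36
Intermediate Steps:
(17875 - 1*3800)/(-63 - 57/(-30)) = (17875 - 3800)/(-63 - 57*(-1/30)) = 14075/(-63 + 19/10) = 14075/(-611/10) = -10/611*14075 = -140750/611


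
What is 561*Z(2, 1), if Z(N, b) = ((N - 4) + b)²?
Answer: 561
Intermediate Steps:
Z(N, b) = (-4 + N + b)² (Z(N, b) = ((-4 + N) + b)² = (-4 + N + b)²)
561*Z(2, 1) = 561*(-4 + 2 + 1)² = 561*(-1)² = 561*1 = 561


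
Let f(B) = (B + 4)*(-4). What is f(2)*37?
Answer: -888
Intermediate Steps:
f(B) = -16 - 4*B (f(B) = (4 + B)*(-4) = -16 - 4*B)
f(2)*37 = (-16 - 4*2)*37 = (-16 - 8)*37 = -24*37 = -888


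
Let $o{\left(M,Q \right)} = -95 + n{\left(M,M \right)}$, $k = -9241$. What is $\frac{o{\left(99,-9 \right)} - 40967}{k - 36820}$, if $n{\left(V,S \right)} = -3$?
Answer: $\frac{41065}{46061} \approx 0.89153$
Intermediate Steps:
$o{\left(M,Q \right)} = -98$ ($o{\left(M,Q \right)} = -95 - 3 = -98$)
$\frac{o{\left(99,-9 \right)} - 40967}{k - 36820} = \frac{-98 - 40967}{-9241 - 36820} = - \frac{41065}{-46061} = \left(-41065\right) \left(- \frac{1}{46061}\right) = \frac{41065}{46061}$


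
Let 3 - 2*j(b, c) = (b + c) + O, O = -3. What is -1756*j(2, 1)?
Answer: -2634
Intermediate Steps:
j(b, c) = 3 - b/2 - c/2 (j(b, c) = 3/2 - ((b + c) - 3)/2 = 3/2 - (-3 + b + c)/2 = 3/2 + (3/2 - b/2 - c/2) = 3 - b/2 - c/2)
-1756*j(2, 1) = -1756*(3 - 1/2*2 - 1/2*1) = -1756*(3 - 1 - 1/2) = -1756*3/2 = -2634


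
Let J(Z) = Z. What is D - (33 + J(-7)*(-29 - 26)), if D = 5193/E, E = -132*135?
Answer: -828217/1980 ≈ -418.29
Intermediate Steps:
E = -17820
D = -577/1980 (D = 5193/(-17820) = 5193*(-1/17820) = -577/1980 ≈ -0.29141)
D - (33 + J(-7)*(-29 - 26)) = -577/1980 - (33 - 7*(-29 - 26)) = -577/1980 - (33 - 7*(-55)) = -577/1980 - (33 + 385) = -577/1980 - 1*418 = -577/1980 - 418 = -828217/1980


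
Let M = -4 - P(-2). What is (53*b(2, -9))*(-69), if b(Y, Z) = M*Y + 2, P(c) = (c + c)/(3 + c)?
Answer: -7314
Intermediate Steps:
P(c) = 2*c/(3 + c) (P(c) = (2*c)/(3 + c) = 2*c/(3 + c))
M = 0 (M = -4 - 2*(-2)/(3 - 2) = -4 - 2*(-2)/1 = -4 - 2*(-2) = -4 - 1*(-4) = -4 + 4 = 0)
b(Y, Z) = 2 (b(Y, Z) = 0*Y + 2 = 0 + 2 = 2)
(53*b(2, -9))*(-69) = (53*2)*(-69) = 106*(-69) = -7314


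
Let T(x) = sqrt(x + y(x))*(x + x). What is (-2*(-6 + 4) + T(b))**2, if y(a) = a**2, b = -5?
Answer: 2016 - 160*sqrt(5) ≈ 1658.2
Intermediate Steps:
T(x) = 2*x*sqrt(x + x**2) (T(x) = sqrt(x + x**2)*(x + x) = sqrt(x + x**2)*(2*x) = 2*x*sqrt(x + x**2))
(-2*(-6 + 4) + T(b))**2 = (-2*(-6 + 4) + 2*(-5)*sqrt(-5*(1 - 5)))**2 = (-2*(-2) + 2*(-5)*sqrt(-5*(-4)))**2 = (4 + 2*(-5)*sqrt(20))**2 = (4 + 2*(-5)*(2*sqrt(5)))**2 = (4 - 20*sqrt(5))**2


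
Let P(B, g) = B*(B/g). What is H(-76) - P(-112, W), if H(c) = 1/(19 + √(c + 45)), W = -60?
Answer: 1229597/5880 - I*√31/392 ≈ 209.12 - 0.014203*I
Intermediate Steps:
P(B, g) = B²/g
H(c) = 1/(19 + √(45 + c))
H(-76) - P(-112, W) = 1/(19 + √(45 - 76)) - (-112)²/(-60) = 1/(19 + √(-31)) - 12544*(-1)/60 = 1/(19 + I*√31) - 1*(-3136/15) = 1/(19 + I*√31) + 3136/15 = 3136/15 + 1/(19 + I*√31)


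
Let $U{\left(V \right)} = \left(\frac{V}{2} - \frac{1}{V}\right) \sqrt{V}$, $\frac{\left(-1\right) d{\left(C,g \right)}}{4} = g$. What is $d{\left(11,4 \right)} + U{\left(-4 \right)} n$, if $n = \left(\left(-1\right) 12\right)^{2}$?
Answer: $-16 - 504 i \approx -16.0 - 504.0 i$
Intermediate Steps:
$d{\left(C,g \right)} = - 4 g$
$U{\left(V \right)} = \sqrt{V} \left(\frac{V}{2} - \frac{1}{V}\right)$ ($U{\left(V \right)} = \left(V \frac{1}{2} - \frac{1}{V}\right) \sqrt{V} = \left(\frac{V}{2} - \frac{1}{V}\right) \sqrt{V} = \sqrt{V} \left(\frac{V}{2} - \frac{1}{V}\right)$)
$n = 144$ ($n = \left(-12\right)^{2} = 144$)
$d{\left(11,4 \right)} + U{\left(-4 \right)} n = \left(-4\right) 4 + \frac{-2 + \left(-4\right)^{2}}{2 \cdot 2 i} 144 = -16 + \frac{- \frac{i}{2} \left(-2 + 16\right)}{2} \cdot 144 = -16 + \frac{1}{2} \left(- \frac{i}{2}\right) 14 \cdot 144 = -16 + - \frac{7 i}{2} \cdot 144 = -16 - 504 i$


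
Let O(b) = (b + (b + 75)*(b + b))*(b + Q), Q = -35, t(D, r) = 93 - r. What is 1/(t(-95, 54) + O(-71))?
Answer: 1/67773 ≈ 1.4755e-5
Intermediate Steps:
O(b) = (-35 + b)*(b + 2*b*(75 + b)) (O(b) = (b + (b + 75)*(b + b))*(b - 35) = (b + (75 + b)*(2*b))*(-35 + b) = (b + 2*b*(75 + b))*(-35 + b) = (-35 + b)*(b + 2*b*(75 + b)))
1/(t(-95, 54) + O(-71)) = 1/((93 - 1*54) - 71*(-5285 + 2*(-71)² + 81*(-71))) = 1/((93 - 54) - 71*(-5285 + 2*5041 - 5751)) = 1/(39 - 71*(-5285 + 10082 - 5751)) = 1/(39 - 71*(-954)) = 1/(39 + 67734) = 1/67773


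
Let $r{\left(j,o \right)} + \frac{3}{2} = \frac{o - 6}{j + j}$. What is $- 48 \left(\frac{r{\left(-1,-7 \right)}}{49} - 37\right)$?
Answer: $\frac{86784}{49} \approx 1771.1$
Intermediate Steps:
$r{\left(j,o \right)} = - \frac{3}{2} + \frac{-6 + o}{2 j}$ ($r{\left(j,o \right)} = - \frac{3}{2} + \frac{o - 6}{j + j} = - \frac{3}{2} + \frac{-6 + o}{2 j}$)
$- 48 \left(\frac{r{\left(-1,-7 \right)}}{49} - 37\right) = - 48 \left(\frac{\frac{1}{2} \frac{1}{-1} \left(-6 - 7 - -3\right)}{49} - 37\right) = - 48 \left(\frac{1}{2} \left(-1\right) \left(-6 - 7 + 3\right) \frac{1}{49} - 37\right) = - 48 \left(\frac{1}{2} \left(-1\right) \left(-10\right) \frac{1}{49} - 37\right) = - 48 \left(5 \cdot \frac{1}{49} - 37\right) = - 48 \left(\frac{5}{49} - 37\right) = \left(-48\right) \left(- \frac{1808}{49}\right) = \frac{86784}{49}$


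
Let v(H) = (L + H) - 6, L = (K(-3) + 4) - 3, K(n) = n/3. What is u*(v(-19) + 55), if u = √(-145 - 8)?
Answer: 90*I*√17 ≈ 371.08*I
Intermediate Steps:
K(n) = n/3 (K(n) = n*(⅓) = n/3)
L = 0 (L = ((⅓)*(-3) + 4) - 3 = (-1 + 4) - 3 = 3 - 3 = 0)
u = 3*I*√17 (u = √(-153) = 3*I*√17 ≈ 12.369*I)
v(H) = -6 + H (v(H) = (0 + H) - 6 = H - 6 = -6 + H)
u*(v(-19) + 55) = (3*I*√17)*((-6 - 19) + 55) = (3*I*√17)*(-25 + 55) = (3*I*√17)*30 = 90*I*√17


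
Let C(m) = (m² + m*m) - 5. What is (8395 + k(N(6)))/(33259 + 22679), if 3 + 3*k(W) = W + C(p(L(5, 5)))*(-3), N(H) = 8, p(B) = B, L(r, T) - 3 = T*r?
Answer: 20501/167814 ≈ 0.12216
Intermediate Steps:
L(r, T) = 3 + T*r
C(m) = -5 + 2*m² (C(m) = (m² + m²) - 5 = 2*m² - 5 = -5 + 2*m²)
k(W) = -1564 + W/3 (k(W) = -1 + (W + (-5 + 2*(3 + 5*5)²)*(-3))/3 = -1 + (W + (-5 + 2*(3 + 25)²)*(-3))/3 = -1 + (W + (-5 + 2*28²)*(-3))/3 = -1 + (W + (-5 + 2*784)*(-3))/3 = -1 + (W + (-5 + 1568)*(-3))/3 = -1 + (W + 1563*(-3))/3 = -1 + (W - 4689)/3 = -1 + (-4689 + W)/3 = -1 + (-1563 + W/3) = -1564 + W/3)
(8395 + k(N(6)))/(33259 + 22679) = (8395 + (-1564 + (⅓)*8))/(33259 + 22679) = (8395 + (-1564 + 8/3))/55938 = (8395 - 4684/3)*(1/55938) = (20501/3)*(1/55938) = 20501/167814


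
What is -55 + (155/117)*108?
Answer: 1145/13 ≈ 88.077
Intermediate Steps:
-55 + (155/117)*108 = -55 + 1860/13 = 1145/13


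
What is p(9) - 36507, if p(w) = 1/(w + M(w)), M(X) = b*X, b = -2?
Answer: -328564/9 ≈ -36507.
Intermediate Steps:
M(X) = -2*X
p(w) = -1/w (p(w) = 1/(w - 2*w) = 1/(-w) = -1/w)
p(9) - 36507 = -1/9 - 36507 = -328564/9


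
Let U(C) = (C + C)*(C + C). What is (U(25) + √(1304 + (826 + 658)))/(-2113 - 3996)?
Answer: -2500/6109 - 2*√697/6109 ≈ -0.41788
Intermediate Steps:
U(C) = 4*C² (U(C) = (2*C)*(2*C) = 4*C²)
(U(25) + √(1304 + (826 + 658)))/(-2113 - 3996) = (4*25² + √(1304 + (826 + 658)))/(-2113 - 3996) = (4*625 + √(1304 + 1484))/(-6109) = (2500 + √2788)*(-1/6109) = (2500 + 2*√697)*(-1/6109) = -2500/6109 - 2*√697/6109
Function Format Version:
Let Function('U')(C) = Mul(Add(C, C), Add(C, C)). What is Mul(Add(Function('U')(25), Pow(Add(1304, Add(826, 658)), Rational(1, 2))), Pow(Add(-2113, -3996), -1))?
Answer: Add(Rational(-2500, 6109), Mul(Rational(-2, 6109), Pow(697, Rational(1, 2)))) ≈ -0.41788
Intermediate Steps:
Function('U')(C) = Mul(4, Pow(C, 2)) (Function('U')(C) = Mul(Mul(2, C), Mul(2, C)) = Mul(4, Pow(C, 2)))
Mul(Add(Function('U')(25), Pow(Add(1304, Add(826, 658)), Rational(1, 2))), Pow(Add(-2113, -3996), -1)) = Mul(Add(Mul(4, Pow(25, 2)), Pow(Add(1304, Add(826, 658)), Rational(1, 2))), Pow(Add(-2113, -3996), -1)) = Mul(Add(Mul(4, 625), Pow(Add(1304, 1484), Rational(1, 2))), Pow(-6109, -1)) = Mul(Add(2500, Pow(2788, Rational(1, 2))), Rational(-1, 6109)) = Mul(Add(2500, Mul(2, Pow(697, Rational(1, 2)))), Rational(-1, 6109)) = Add(Rational(-2500, 6109), Mul(Rational(-2, 6109), Pow(697, Rational(1, 2))))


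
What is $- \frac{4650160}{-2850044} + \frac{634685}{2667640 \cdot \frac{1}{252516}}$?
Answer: $\frac{5709794893887383}{95036142202} \approx 60080.0$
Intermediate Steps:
$- \frac{4650160}{-2850044} + \frac{634685}{2667640 \cdot \frac{1}{252516}} = \left(-4650160\right) \left(- \frac{1}{2850044}\right) + \frac{634685}{2667640 \cdot \frac{1}{252516}} = \frac{1162540}{712511} + \frac{634685}{\frac{666910}{63129}} = \frac{1162540}{712511} + 634685 \cdot \frac{63129}{666910} = \frac{1162540}{712511} + \frac{8013405873}{133382} = \frac{5709794893887383}{95036142202}$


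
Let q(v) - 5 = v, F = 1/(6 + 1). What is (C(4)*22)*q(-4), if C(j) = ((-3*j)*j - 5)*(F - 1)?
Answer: 6996/7 ≈ 999.43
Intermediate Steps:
F = ⅐ (F = 1/7 = ⅐ ≈ 0.14286)
q(v) = 5 + v
C(j) = 30/7 + 18*j²/7 (C(j) = ((-3*j)*j - 5)*(⅐ - 1) = (-3*j² - 5)*(-6/7) = (-5 - 3*j²)*(-6/7) = 30/7 + 18*j²/7)
(C(4)*22)*q(-4) = ((30/7 + (18/7)*4²)*22)*(5 - 4) = ((30/7 + (18/7)*16)*22)*1 = ((30/7 + 288/7)*22)*1 = ((318/7)*22)*1 = (6996/7)*1 = 6996/7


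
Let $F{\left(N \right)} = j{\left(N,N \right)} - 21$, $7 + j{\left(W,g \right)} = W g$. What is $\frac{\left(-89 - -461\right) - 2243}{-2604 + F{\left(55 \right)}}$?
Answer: $- \frac{1871}{393} \approx -4.7608$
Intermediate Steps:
$j{\left(W,g \right)} = -7 + W g$
$F{\left(N \right)} = -28 + N^{2}$ ($F{\left(N \right)} = \left(-7 + N N\right) - 21 = \left(-7 + N^{2}\right) - 21 = -28 + N^{2}$)
$\frac{\left(-89 - -461\right) - 2243}{-2604 + F{\left(55 \right)}} = \frac{\left(-89 - -461\right) - 2243}{-2604 - \left(28 - 55^{2}\right)} = \frac{\left(-89 + 461\right) - 2243}{-2604 + \left(-28 + 3025\right)} = \frac{372 - 2243}{-2604 + 2997} = \frac{372 - 2243}{393} = \left(-1871\right) \frac{1}{393} = - \frac{1871}{393}$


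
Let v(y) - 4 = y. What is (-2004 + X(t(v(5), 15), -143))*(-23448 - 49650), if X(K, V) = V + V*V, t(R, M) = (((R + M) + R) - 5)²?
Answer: -1337839596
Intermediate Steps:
v(y) = 4 + y
t(R, M) = (-5 + M + 2*R)² (t(R, M) = (((M + R) + R) - 5)² = ((M + 2*R) - 5)² = (-5 + M + 2*R)²)
X(K, V) = V + V²
(-2004 + X(t(v(5), 15), -143))*(-23448 - 49650) = (-2004 - 143*(1 - 143))*(-23448 - 49650) = (-2004 - 143*(-142))*(-73098) = (-2004 + 20306)*(-73098) = 18302*(-73098) = -1337839596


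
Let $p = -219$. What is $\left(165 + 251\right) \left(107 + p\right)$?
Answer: $-46592$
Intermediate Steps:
$\left(165 + 251\right) \left(107 + p\right) = \left(165 + 251\right) \left(107 - 219\right) = 416 \left(-112\right) = -46592$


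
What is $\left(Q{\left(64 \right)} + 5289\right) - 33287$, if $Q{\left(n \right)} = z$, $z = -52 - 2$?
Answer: $-28052$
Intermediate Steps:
$z = -54$ ($z = -52 - 2 = -54$)
$Q{\left(n \right)} = -54$
$\left(Q{\left(64 \right)} + 5289\right) - 33287 = \left(-54 + 5289\right) - 33287 = 5235 - 33287 = -28052$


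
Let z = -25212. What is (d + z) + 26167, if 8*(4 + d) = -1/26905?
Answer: 204693239/215240 ≈ 951.00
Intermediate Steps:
d = -860961/215240 (d = -4 + (-1/26905)/8 = -4 + (-1*1/26905)/8 = -4 + (1/8)*(-1/26905) = -4 - 1/215240 = -860961/215240 ≈ -4.0000)
(d + z) + 26167 = (-860961/215240 - 25212) + 26167 = -5427491841/215240 + 26167 = 204693239/215240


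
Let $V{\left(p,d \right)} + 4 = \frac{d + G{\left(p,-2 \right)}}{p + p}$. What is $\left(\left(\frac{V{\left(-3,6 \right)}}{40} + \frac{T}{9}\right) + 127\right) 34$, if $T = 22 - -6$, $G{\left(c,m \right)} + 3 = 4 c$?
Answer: $\frac{318359}{72} \approx 4421.7$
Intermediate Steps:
$G{\left(c,m \right)} = -3 + 4 c$
$V{\left(p,d \right)} = -4 + \frac{-3 + d + 4 p}{2 p}$ ($V{\left(p,d \right)} = -4 + \frac{d + \left(-3 + 4 p\right)}{p + p} = -4 + \frac{-3 + d + 4 p}{2 p}$)
$T = 28$ ($T = 22 + 6 = 28$)
$\left(\left(\frac{V{\left(-3,6 \right)}}{40} + \frac{T}{9}\right) + 127\right) 34 = \left(\left(\frac{\frac{1}{2} \frac{1}{-3} \left(-3 + 6 - -12\right)}{40} + \frac{28}{9}\right) + 127\right) 34 = \left(\left(\frac{1}{2} \left(- \frac{1}{3}\right) \left(-3 + 6 + 12\right) \frac{1}{40} + 28 \cdot \frac{1}{9}\right) + 127\right) 34 = \left(\left(\frac{1}{2} \left(- \frac{1}{3}\right) 15 \cdot \frac{1}{40} + \frac{28}{9}\right) + 127\right) 34 = \left(\left(\left(- \frac{5}{2}\right) \frac{1}{40} + \frac{28}{9}\right) + 127\right) 34 = \left(\left(- \frac{1}{16} + \frac{28}{9}\right) + 127\right) 34 = \left(\frac{439}{144} + 127\right) 34 = \frac{18727}{144} \cdot 34 = \frac{318359}{72}$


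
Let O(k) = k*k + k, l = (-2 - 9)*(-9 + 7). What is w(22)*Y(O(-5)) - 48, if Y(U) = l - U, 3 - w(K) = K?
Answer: -86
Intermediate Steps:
l = 22 (l = -11*(-2) = 22)
w(K) = 3 - K
O(k) = k + k**2 (O(k) = k**2 + k = k + k**2)
Y(U) = 22 - U
w(22)*Y(O(-5)) - 48 = (3 - 1*22)*(22 - (-5)*(1 - 5)) - 48 = (3 - 22)*(22 - (-5)*(-4)) - 48 = -19*(22 - 1*20) - 48 = -19*(22 - 20) - 48 = -19*2 - 48 = -38 - 48 = -86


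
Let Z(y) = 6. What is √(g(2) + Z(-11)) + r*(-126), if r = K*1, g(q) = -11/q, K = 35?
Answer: -4410 + √2/2 ≈ -4409.3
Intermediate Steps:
r = 35 (r = 35*1 = 35)
√(g(2) + Z(-11)) + r*(-126) = √(-11/2 + 6) + 35*(-126) = √(-11*½ + 6) - 4410 = √(-11/2 + 6) - 4410 = √(½) - 4410 = √2/2 - 4410 = -4410 + √2/2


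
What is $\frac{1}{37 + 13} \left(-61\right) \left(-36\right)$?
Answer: $\frac{1098}{25} \approx 43.92$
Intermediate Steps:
$\frac{1}{37 + 13} \left(-61\right) \left(-36\right) = \frac{1}{50} \left(-61\right) \left(-36\right) = \left(- \frac{61}{50}\right) \left(-36\right) = \frac{1098}{25}$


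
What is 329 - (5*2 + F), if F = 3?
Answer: 316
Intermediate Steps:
329 - (5*2 + F) = 329 - (5*2 + 3) = 329 - (10 + 3) = 329 - 1*13 = 329 - 13 = 316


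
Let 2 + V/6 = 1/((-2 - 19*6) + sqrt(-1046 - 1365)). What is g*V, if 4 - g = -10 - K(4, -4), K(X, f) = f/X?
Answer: -828100/5289 - 26*I*sqrt(2411)/5289 ≈ -156.57 - 0.24138*I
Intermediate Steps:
g = 13 (g = 4 - (-10 - (-4)/4) = 4 - (-10 - 1*(-1)) = 4 - (-10 + 1) = 4 - 1*(-9) = 4 + 9 = 13)
V = -12 + 6/(-116 + I*sqrt(2411)) (V = -12 + 6/((-2 - 19*6) + sqrt(-1046 - 1365)) = -12 + 6/((-2 - 114) + sqrt(-2411)) = -12 + 6/(-116 + I*sqrt(2411)) ≈ -12.044 - 0.018568*I)
g*V = 13*(-63700/5289 - 2*I*sqrt(2411)/5289) = -828100/5289 - 26*I*sqrt(2411)/5289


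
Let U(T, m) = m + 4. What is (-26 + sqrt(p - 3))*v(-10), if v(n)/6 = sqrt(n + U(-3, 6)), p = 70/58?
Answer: 0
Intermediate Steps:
U(T, m) = 4 + m
p = 35/29 (p = 70*(1/58) = 35/29 ≈ 1.2069)
v(n) = 6*sqrt(10 + n) (v(n) = 6*sqrt(n + (4 + 6)) = 6*sqrt(n + 10) = 6*sqrt(10 + n))
(-26 + sqrt(p - 3))*v(-10) = (-26 + sqrt(35/29 - 3))*(6*sqrt(10 - 10)) = (-26 + sqrt(-52/29))*(6*sqrt(0)) = (-26 + 2*I*sqrt(377)/29)*(6*0) = (-26 + 2*I*sqrt(377)/29)*0 = 0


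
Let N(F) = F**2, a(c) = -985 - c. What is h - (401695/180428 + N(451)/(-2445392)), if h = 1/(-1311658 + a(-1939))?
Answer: -9682854885731183/4518008850677768 ≈ -2.1432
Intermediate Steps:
h = -1/1310704 (h = 1/(-1311658 + (-985 - 1*(-1939))) = 1/(-1311658 + (-985 + 1939)) = 1/(-1311658 + 954) = 1/(-1310704) = -1/1310704 ≈ -7.6295e-7)
h - (401695/180428 + N(451)/(-2445392)) = -1/1310704 - (401695/180428 + 451**2/(-2445392)) = -1/1310704 - (401695*(1/180428) + 203401*(-1/2445392)) = -1/1310704 - (401695/180428 - 203401/2445392) = -1/1310704 - 1*236400625953/110304296944 = -1/1310704 - 236400625953/110304296944 = -9682854885731183/4518008850677768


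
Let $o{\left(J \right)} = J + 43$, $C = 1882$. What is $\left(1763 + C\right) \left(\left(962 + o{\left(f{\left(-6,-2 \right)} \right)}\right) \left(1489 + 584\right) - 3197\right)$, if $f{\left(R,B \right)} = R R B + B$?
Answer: $7023062070$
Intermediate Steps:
$f{\left(R,B \right)} = B + B R^{2}$ ($f{\left(R,B \right)} = R^{2} B + B = B R^{2} + B = B + B R^{2}$)
$o{\left(J \right)} = 43 + J$
$\left(1763 + C\right) \left(\left(962 + o{\left(f{\left(-6,-2 \right)} \right)}\right) \left(1489 + 584\right) - 3197\right) = \left(1763 + 1882\right) \left(\left(962 + \left(43 - 2 \left(1 + \left(-6\right)^{2}\right)\right)\right) \left(1489 + 584\right) - 3197\right) = 3645 \left(\left(962 + \left(43 - 2 \left(1 + 36\right)\right)\right) 2073 - 3197\right) = 3645 \left(\left(962 + \left(43 - 74\right)\right) 2073 - 3197\right) = 3645 \left(\left(962 - 31\right) 2073 - 3197\right) = 3645 \left(931 \cdot 2073 - 3197\right) = 3645 \left(1929963 - 3197\right) = 3645 \cdot 1926766 = 7023062070$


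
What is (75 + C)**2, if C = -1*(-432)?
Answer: 257049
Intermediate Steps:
C = 432
(75 + C)**2 = (75 + 432)**2 = 507**2 = 257049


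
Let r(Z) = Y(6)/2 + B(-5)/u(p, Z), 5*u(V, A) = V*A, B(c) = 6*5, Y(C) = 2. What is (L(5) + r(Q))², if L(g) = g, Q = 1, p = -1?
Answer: 20736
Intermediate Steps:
B(c) = 30
u(V, A) = A*V/5 (u(V, A) = (V*A)/5 = (A*V)/5 = A*V/5)
r(Z) = 1 - 150/Z (r(Z) = 2/2 + 30/(((⅕)*Z*(-1))) = 2*(½) + 30/((-Z/5)) = 1 + 30*(-5/Z) = 1 - 150/Z)
(L(5) + r(Q))² = (5 + (-150 + 1)/1)² = (5 + 1*(-149))² = (5 - 149)² = (-144)² = 20736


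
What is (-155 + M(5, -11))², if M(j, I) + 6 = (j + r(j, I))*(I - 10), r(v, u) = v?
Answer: 137641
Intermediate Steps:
M(j, I) = -6 + 2*j*(-10 + I) (M(j, I) = -6 + (j + j)*(I - 10) = -6 + (2*j)*(-10 + I) = -6 + 2*j*(-10 + I))
(-155 + M(5, -11))² = (-155 + (-6 - 20*5 + 2*(-11)*5))² = (-155 + (-6 - 100 - 110))² = (-155 - 216)² = (-371)² = 137641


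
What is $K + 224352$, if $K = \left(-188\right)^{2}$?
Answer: $259696$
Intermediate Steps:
$K = 35344$
$K + 224352 = 35344 + 224352 = 259696$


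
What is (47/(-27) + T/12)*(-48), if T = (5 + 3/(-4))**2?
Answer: 407/36 ≈ 11.306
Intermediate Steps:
T = 289/16 (T = (5 + 3*(-1/4))**2 = (5 - 3/4)**2 = (17/4)**2 = 289/16 ≈ 18.063)
(47/(-27) + T/12)*(-48) = (47/(-27) + (289/16)/12)*(-48) = (47*(-1/27) + (289/16)*(1/12))*(-48) = (-47/27 + 289/192)*(-48) = -407/1728*(-48) = 407/36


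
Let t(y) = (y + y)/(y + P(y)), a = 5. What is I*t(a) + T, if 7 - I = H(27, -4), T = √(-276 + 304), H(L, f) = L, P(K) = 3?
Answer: -25 + 2*√7 ≈ -19.708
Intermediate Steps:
t(y) = 2*y/(3 + y) (t(y) = (y + y)/(y + 3) = (2*y)/(3 + y) = 2*y/(3 + y))
T = 2*√7 (T = √28 = 2*√7 ≈ 5.2915)
I = -20 (I = 7 - 1*27 = 7 - 27 = -20)
I*t(a) + T = -40*5/(3 + 5) + 2*√7 = -40*5/8 + 2*√7 = -20*5/4 + 2*√7 = -25 + 2*√7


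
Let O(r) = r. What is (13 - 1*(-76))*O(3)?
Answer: 267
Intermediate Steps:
(13 - 1*(-76))*O(3) = (13 - 1*(-76))*3 = (13 + 76)*3 = 89*3 = 267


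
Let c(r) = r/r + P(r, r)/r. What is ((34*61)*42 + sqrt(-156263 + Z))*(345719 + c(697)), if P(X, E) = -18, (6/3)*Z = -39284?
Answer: 1234713995928/41 + 722900466*I*sqrt(19545)/697 ≈ 3.0115e+10 + 1.45e+8*I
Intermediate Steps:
Z = -19642 (Z = (1/2)*(-39284) = -19642)
c(r) = 1 - 18/r (c(r) = r/r - 18/r = 1 - 18/r)
((34*61)*42 + sqrt(-156263 + Z))*(345719 + c(697)) = ((34*61)*42 + sqrt(-156263 - 19642))*(345719 + (-18 + 697)/697) = (2074*42 + sqrt(-175905))*(345719 + (1/697)*679) = (87108 + 3*I*sqrt(19545))*(345719 + 679/697) = (87108 + 3*I*sqrt(19545))*(240966822/697) = 1234713995928/41 + 722900466*I*sqrt(19545)/697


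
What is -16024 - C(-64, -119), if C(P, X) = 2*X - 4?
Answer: -15782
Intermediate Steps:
C(P, X) = -4 + 2*X
-16024 - C(-64, -119) = -16024 - (-4 + 2*(-119)) = -16024 - (-4 - 238) = -16024 - 1*(-242) = -16024 + 242 = -15782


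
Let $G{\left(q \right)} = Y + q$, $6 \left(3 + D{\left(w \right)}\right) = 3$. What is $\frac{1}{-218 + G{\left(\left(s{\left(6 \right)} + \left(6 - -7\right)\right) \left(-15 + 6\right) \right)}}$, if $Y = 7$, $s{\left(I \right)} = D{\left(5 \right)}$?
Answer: $- \frac{2}{611} \approx -0.0032733$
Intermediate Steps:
$D{\left(w \right)} = - \frac{5}{2}$ ($D{\left(w \right)} = -3 + \frac{1}{6} \cdot 3 = -3 + \frac{1}{2} = - \frac{5}{2}$)
$s{\left(I \right)} = - \frac{5}{2}$
$G{\left(q \right)} = 7 + q$
$\frac{1}{-218 + G{\left(\left(s{\left(6 \right)} + \left(6 - -7\right)\right) \left(-15 + 6\right) \right)}} = \frac{1}{-218 + \left(7 + \left(- \frac{5}{2} + \left(6 - -7\right)\right) \left(-15 + 6\right)\right)} = \frac{1}{-218 + \left(7 + \left(- \frac{5}{2} + \left(6 + 7\right)\right) \left(-9\right)\right)} = \frac{1}{-218 + \left(7 + \left(- \frac{5}{2} + 13\right) \left(-9\right)\right)} = \frac{1}{-218 + \left(7 + \frac{21}{2} \left(-9\right)\right)} = \frac{1}{-218 + \left(7 - \frac{189}{2}\right)} = \frac{1}{-218 - \frac{175}{2}} = \frac{1}{- \frac{611}{2}} = - \frac{2}{611}$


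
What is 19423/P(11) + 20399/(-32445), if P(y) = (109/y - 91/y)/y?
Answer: 8472368917/64890 ≈ 1.3057e+5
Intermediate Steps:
P(y) = 18/y² (P(y) = (18/y)/y = 18/y²)
19423/P(11) + 20399/(-32445) = 19423/((18/11²)) + 20399/(-32445) = 19423/((18*(1/121))) + 20399*(-1/32445) = 19423/(18/121) - 20399/32445 = 19423*(121/18) - 20399/32445 = 2350183/18 - 20399/32445 = 8472368917/64890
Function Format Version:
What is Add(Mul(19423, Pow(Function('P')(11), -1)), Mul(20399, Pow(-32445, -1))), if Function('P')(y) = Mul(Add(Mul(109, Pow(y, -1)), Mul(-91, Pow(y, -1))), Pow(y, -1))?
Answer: Rational(8472368917, 64890) ≈ 1.3057e+5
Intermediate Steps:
Function('P')(y) = Mul(18, Pow(y, -2)) (Function('P')(y) = Mul(Mul(18, Pow(y, -1)), Pow(y, -1)) = Mul(18, Pow(y, -2)))
Add(Mul(19423, Pow(Function('P')(11), -1)), Mul(20399, Pow(-32445, -1))) = Add(Mul(19423, Pow(Mul(18, Pow(11, -2)), -1)), Mul(20399, Pow(-32445, -1))) = Add(Mul(19423, Pow(Mul(18, Rational(1, 121)), -1)), Mul(20399, Rational(-1, 32445))) = Add(Mul(19423, Pow(Rational(18, 121), -1)), Rational(-20399, 32445)) = Add(Mul(19423, Rational(121, 18)), Rational(-20399, 32445)) = Add(Rational(2350183, 18), Rational(-20399, 32445)) = Rational(8472368917, 64890)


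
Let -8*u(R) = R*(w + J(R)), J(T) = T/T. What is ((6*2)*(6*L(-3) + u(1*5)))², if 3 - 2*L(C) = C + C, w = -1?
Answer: 104976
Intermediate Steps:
J(T) = 1
u(R) = 0 (u(R) = -R*(-1 + 1)/8 = -R*0/8 = -⅛*0 = 0)
L(C) = 3/2 - C (L(C) = 3/2 - (C + C)/2 = 3/2 - C)
((6*2)*(6*L(-3) + u(1*5)))² = ((6*2)*(6*(3/2 - 1*(-3)) + 0))² = (12*(6*(3/2 + 3) + 0))² = (12*(6*(9/2) + 0))² = (12*(27 + 0))² = (12*27)² = 324² = 104976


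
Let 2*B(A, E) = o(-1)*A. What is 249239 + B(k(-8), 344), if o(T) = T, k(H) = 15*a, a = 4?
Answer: 249209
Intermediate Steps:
k(H) = 60 (k(H) = 15*4 = 60)
B(A, E) = -A/2 (B(A, E) = (-A)/2 = -A/2)
249239 + B(k(-8), 344) = 249239 - ½*60 = 249239 - 30 = 249209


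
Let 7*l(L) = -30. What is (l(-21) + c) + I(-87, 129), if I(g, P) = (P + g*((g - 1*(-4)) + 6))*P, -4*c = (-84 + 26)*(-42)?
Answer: 6161391/7 ≈ 8.8020e+5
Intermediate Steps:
l(L) = -30/7 (l(L) = (1/7)*(-30) = -30/7)
c = -609 (c = -(-84 + 26)*(-42)/4 = -(-29)*(-42)/2 = -1/4*2436 = -609)
I(g, P) = P*(P + g*(10 + g)) (I(g, P) = (P + g*((g + 4) + 6))*P = (P + g*((4 + g) + 6))*P = (P + g*(10 + g))*P = P*(P + g*(10 + g)))
(l(-21) + c) + I(-87, 129) = (-30/7 - 609) + 129*(129 + (-87)**2 + 10*(-87)) = -4293/7 + 129*(129 + 7569 - 870) = -4293/7 + 129*6828 = -4293/7 + 880812 = 6161391/7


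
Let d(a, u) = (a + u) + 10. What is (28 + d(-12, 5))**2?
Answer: 961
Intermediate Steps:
d(a, u) = 10 + a + u
(28 + d(-12, 5))**2 = (28 + (10 - 12 + 5))**2 = (28 + 3)**2 = 31**2 = 961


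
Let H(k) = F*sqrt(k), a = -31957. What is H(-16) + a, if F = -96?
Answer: -31957 - 384*I ≈ -31957.0 - 384.0*I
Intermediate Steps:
H(k) = -96*sqrt(k)
H(-16) + a = -384*I - 31957 = -31957 - 384*I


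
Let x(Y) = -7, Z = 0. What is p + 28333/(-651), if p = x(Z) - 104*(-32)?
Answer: 2133638/651 ≈ 3277.5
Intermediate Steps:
p = 3321 (p = -7 - 104*(-32) = -7 + 3328 = 3321)
p + 28333/(-651) = 3321 + 28333/(-651) = 3321 + 28333*(-1/651) = 3321 - 28333/651 = 2133638/651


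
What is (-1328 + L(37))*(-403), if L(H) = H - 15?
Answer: 526318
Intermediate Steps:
L(H) = -15 + H
(-1328 + L(37))*(-403) = (-1328 + (-15 + 37))*(-403) = (-1328 + 22)*(-403) = -1306*(-403) = 526318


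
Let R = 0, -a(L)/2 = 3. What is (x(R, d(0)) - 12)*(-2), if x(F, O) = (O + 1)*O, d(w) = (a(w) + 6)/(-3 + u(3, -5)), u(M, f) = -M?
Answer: 24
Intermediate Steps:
a(L) = -6 (a(L) = -2*3 = -6)
d(w) = 0 (d(w) = (-6 + 6)/(-3 - 1*3) = 0/(-3 - 3) = 0/(-6) = 0*(-⅙) = 0)
x(F, O) = O*(1 + O) (x(F, O) = (1 + O)*O = O*(1 + O))
(x(R, d(0)) - 12)*(-2) = (0*(1 + 0) - 12)*(-2) = (0*1 - 12)*(-2) = (0 - 12)*(-2) = -12*(-2) = 24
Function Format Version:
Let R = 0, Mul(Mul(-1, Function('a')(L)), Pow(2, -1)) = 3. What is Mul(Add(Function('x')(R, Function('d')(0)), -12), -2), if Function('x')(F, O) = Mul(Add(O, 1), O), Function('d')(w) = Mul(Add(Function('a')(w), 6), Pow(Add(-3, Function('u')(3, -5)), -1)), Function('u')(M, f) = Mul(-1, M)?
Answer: 24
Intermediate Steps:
Function('a')(L) = -6 (Function('a')(L) = Mul(-2, 3) = -6)
Function('d')(w) = 0 (Function('d')(w) = Mul(Add(-6, 6), Pow(Add(-3, Mul(-1, 3)), -1)) = Mul(0, Pow(Add(-3, -3), -1)) = Mul(0, Pow(-6, -1)) = Mul(0, Rational(-1, 6)) = 0)
Function('x')(F, O) = Mul(O, Add(1, O)) (Function('x')(F, O) = Mul(Add(1, O), O) = Mul(O, Add(1, O)))
Mul(Add(Function('x')(R, Function('d')(0)), -12), -2) = Mul(Add(Mul(0, Add(1, 0)), -12), -2) = Mul(Add(Mul(0, 1), -12), -2) = Mul(Add(0, -12), -2) = Mul(-12, -2) = 24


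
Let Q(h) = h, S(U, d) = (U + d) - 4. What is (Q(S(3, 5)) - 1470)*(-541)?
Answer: 793106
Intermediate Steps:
S(U, d) = -4 + U + d
(Q(S(3, 5)) - 1470)*(-541) = ((-4 + 3 + 5) - 1470)*(-541) = (4 - 1470)*(-541) = -1466*(-541) = 793106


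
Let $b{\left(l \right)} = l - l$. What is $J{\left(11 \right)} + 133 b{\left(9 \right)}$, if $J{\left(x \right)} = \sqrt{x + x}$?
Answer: $\sqrt{22} \approx 4.6904$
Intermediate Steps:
$b{\left(l \right)} = 0$
$J{\left(x \right)} = \sqrt{2} \sqrt{x}$ ($J{\left(x \right)} = \sqrt{2 x} = \sqrt{2} \sqrt{x}$)
$J{\left(11 \right)} + 133 b{\left(9 \right)} = \sqrt{2} \sqrt{11} + 133 \cdot 0 = \sqrt{22} + 0 = \sqrt{22}$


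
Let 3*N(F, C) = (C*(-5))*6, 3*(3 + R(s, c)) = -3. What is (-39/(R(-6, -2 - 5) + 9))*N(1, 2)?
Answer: 156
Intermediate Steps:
R(s, c) = -4 (R(s, c) = -3 + (⅓)*(-3) = -3 - 1 = -4)
N(F, C) = -10*C (N(F, C) = ((C*(-5))*6)/3 = (-5*C*6)/3 = (-30*C)/3 = -10*C)
(-39/(R(-6, -2 - 5) + 9))*N(1, 2) = (-39/(-4 + 9))*(-10*2) = -39/5*(-20) = 156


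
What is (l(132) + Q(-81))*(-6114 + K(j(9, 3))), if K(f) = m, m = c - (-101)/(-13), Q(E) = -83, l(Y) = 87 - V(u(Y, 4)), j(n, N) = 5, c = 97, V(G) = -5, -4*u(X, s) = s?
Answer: -704898/13 ≈ -54223.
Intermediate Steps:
u(X, s) = -s/4
l(Y) = 92 (l(Y) = 87 - 1*(-5) = 87 + 5 = 92)
m = 1160/13 (m = 97 - (-101)/(-13) = 97 - (-101)*(-1)/13 = 97 - 1*101/13 = 97 - 101/13 = 1160/13 ≈ 89.231)
K(f) = 1160/13
(l(132) + Q(-81))*(-6114 + K(j(9, 3))) = (92 - 83)*(-6114 + 1160/13) = 9*(-78322/13) = -704898/13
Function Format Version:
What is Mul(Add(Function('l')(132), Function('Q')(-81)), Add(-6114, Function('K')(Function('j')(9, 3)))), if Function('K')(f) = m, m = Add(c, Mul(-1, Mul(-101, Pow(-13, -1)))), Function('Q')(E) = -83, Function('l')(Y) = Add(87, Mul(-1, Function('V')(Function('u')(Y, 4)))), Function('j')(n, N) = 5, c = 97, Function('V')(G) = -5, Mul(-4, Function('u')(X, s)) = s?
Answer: Rational(-704898, 13) ≈ -54223.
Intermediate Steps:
Function('u')(X, s) = Mul(Rational(-1, 4), s)
Function('l')(Y) = 92 (Function('l')(Y) = Add(87, Mul(-1, -5)) = Add(87, 5) = 92)
m = Rational(1160, 13) (m = Add(97, Mul(-1, Mul(-101, Pow(-13, -1)))) = Add(97, Mul(-1, Mul(-101, Rational(-1, 13)))) = Add(97, Mul(-1, Rational(101, 13))) = Add(97, Rational(-101, 13)) = Rational(1160, 13) ≈ 89.231)
Function('K')(f) = Rational(1160, 13)
Mul(Add(Function('l')(132), Function('Q')(-81)), Add(-6114, Function('K')(Function('j')(9, 3)))) = Mul(Add(92, -83), Add(-6114, Rational(1160, 13))) = Mul(9, Rational(-78322, 13)) = Rational(-704898, 13)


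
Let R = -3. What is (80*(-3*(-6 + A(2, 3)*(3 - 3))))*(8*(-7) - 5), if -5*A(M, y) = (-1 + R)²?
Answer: -87840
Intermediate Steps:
A(M, y) = -16/5 (A(M, y) = -(-1 - 3)²/5 = -⅕*(-4)² = -⅕*16 = -16/5)
(80*(-3*(-6 + A(2, 3)*(3 - 3))))*(8*(-7) - 5) = (80*(-3*(-6 - 16*(3 - 3)/5)))*(8*(-7) - 5) = (80*(-3*(-6 - 16/5*0)))*(-56 - 5) = (80*(-3*(-6 + 0)))*(-61) = (80*(-3*(-6)))*(-61) = (80*18)*(-61) = 1440*(-61) = -87840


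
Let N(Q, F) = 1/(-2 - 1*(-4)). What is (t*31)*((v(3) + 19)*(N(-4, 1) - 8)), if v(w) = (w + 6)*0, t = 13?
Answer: -114855/2 ≈ -57428.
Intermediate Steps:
N(Q, F) = ½ (N(Q, F) = 1/(-2 + 4) = 1/2 = ½)
v(w) = 0 (v(w) = (6 + w)*0 = 0)
(t*31)*((v(3) + 19)*(N(-4, 1) - 8)) = (13*31)*((0 + 19)*(½ - 8)) = 403*(19*(-15/2)) = 403*(-285/2) = -114855/2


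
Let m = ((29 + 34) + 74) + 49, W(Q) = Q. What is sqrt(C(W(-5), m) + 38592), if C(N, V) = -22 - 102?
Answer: 2*sqrt(9617) ≈ 196.13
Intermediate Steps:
m = 186 (m = (63 + 74) + 49 = 137 + 49 = 186)
C(N, V) = -124
sqrt(C(W(-5), m) + 38592) = sqrt(-124 + 38592) = sqrt(38468) = 2*sqrt(9617)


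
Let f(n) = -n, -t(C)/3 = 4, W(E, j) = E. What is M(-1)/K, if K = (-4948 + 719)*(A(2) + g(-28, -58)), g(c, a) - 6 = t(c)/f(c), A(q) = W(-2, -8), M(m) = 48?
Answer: -336/105725 ≈ -0.0031781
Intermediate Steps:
A(q) = -2
t(C) = -12 (t(C) = -3*4 = -12)
g(c, a) = 6 + 12/c (g(c, a) = 6 - 12*(-1/c) = 6 - (-12)/c = 6 + 12/c)
K = -105725/7 (K = (-4948 + 719)*(-2 + (6 + 12/(-28))) = -4229*(-2 + (6 + 12*(-1/28))) = -4229*(-2 + (6 - 3/7)) = -4229*(-2 + 39/7) = -4229*25/7 = -105725/7 ≈ -15104.)
M(-1)/K = 48/(-105725/7) = 48*(-7/105725) = -336/105725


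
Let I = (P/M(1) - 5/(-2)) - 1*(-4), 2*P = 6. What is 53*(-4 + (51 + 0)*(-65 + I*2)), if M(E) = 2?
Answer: -132659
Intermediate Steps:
P = 3 (P = (1/2)*6 = 3)
I = 8 (I = (3/2 - 5/(-2)) - 1*(-4) = (3*(1/2) - 5*(-1/2)) + 4 = (3/2 + 5/2) + 4 = 4 + 4 = 8)
53*(-4 + (51 + 0)*(-65 + I*2)) = 53*(-4 + (51 + 0)*(-65 + 8*2)) = 53*(-4 + 51*(-65 + 16)) = 53*(-4 + 51*(-49)) = 53*(-4 - 2499) = 53*(-2503) = -132659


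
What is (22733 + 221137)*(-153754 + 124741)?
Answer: -7075400310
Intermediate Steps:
(22733 + 221137)*(-153754 + 124741) = 243870*(-29013) = -7075400310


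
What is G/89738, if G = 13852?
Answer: 6926/44869 ≈ 0.15436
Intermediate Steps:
G/89738 = 13852/89738 = 13852*(1/89738) = 6926/44869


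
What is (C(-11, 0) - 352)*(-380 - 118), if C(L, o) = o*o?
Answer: 175296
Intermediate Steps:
C(L, o) = o²
(C(-11, 0) - 352)*(-380 - 118) = (0² - 352)*(-380 - 118) = (0 - 352)*(-498) = -352*(-498) = 175296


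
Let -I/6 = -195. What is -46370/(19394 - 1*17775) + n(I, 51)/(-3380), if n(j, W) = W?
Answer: -156813169/5472220 ≈ -28.656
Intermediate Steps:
I = 1170 (I = -6*(-195) = 1170)
-46370/(19394 - 1*17775) + n(I, 51)/(-3380) = -46370/(19394 - 1*17775) + 51/(-3380) = -46370/(19394 - 17775) + 51*(-1/3380) = -46370/1619 - 51/3380 = -156813169/5472220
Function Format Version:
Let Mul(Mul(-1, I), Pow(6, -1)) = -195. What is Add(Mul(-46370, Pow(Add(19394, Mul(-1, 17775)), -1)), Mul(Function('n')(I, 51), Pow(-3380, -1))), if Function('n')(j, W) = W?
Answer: Rational(-156813169, 5472220) ≈ -28.656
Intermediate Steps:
I = 1170 (I = Mul(-6, -195) = 1170)
Add(Mul(-46370, Pow(Add(19394, Mul(-1, 17775)), -1)), Mul(Function('n')(I, 51), Pow(-3380, -1))) = Add(Mul(-46370, Pow(Add(19394, Mul(-1, 17775)), -1)), Mul(51, Pow(-3380, -1))) = Add(Mul(-46370, Pow(Add(19394, -17775), -1)), Mul(51, Rational(-1, 3380))) = Add(Mul(-46370, Pow(1619, -1)), Rational(-51, 3380)) = Add(Mul(-46370, Rational(1, 1619)), Rational(-51, 3380)) = Add(Rational(-46370, 1619), Rational(-51, 3380)) = Rational(-156813169, 5472220)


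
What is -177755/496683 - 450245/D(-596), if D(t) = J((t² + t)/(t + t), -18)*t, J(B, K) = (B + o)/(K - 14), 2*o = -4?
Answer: 3562199785855/44329454433 ≈ 80.357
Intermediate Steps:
o = -2 (o = (½)*(-4) = -2)
J(B, K) = (-2 + B)/(-14 + K) (J(B, K) = (B - 2)/(K - 14) = (-2 + B)/(-14 + K))
D(t) = t*(1/16 - (t + t²)/(64*t)) (D(t) = ((-2 + (t² + t)/(t + t))/(-14 - 18))*t = ((-2 + (t + t²)/((2*t)))/(-32))*t = (-(-2 + (t + t²)*(1/(2*t)))/32)*t = (-(-2 + (t + t²)/(2*t))/32)*t = (1/16 - (t + t²)/(64*t))*t = t*(1/16 - (t + t²)/(64*t)))
-177755/496683 - 450245/D(-596) = -177755/496683 - 450245*(-16/(149*(3 - 1*(-596)))) = -177755*1/496683 - 450245*(-16/(149*(3 + 596))) = -177755/496683 - 450245/((1/64)*(-596)*599) = -177755/496683 - 450245/(-89251/16) = -177755/496683 - 450245*(-16/89251) = -177755/496683 + 7203920/89251 = 3562199785855/44329454433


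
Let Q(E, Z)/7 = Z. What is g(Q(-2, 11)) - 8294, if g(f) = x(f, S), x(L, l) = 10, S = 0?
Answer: -8284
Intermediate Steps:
Q(E, Z) = 7*Z
g(f) = 10
g(Q(-2, 11)) - 8294 = 10 - 8294 = -8284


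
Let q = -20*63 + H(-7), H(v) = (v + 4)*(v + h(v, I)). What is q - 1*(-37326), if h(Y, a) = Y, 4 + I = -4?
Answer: 36108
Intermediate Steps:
I = -8 (I = -4 - 4 = -8)
H(v) = 2*v*(4 + v) (H(v) = (v + 4)*(v + v) = (4 + v)*(2*v) = 2*v*(4 + v))
q = -1218 (q = -20*63 + 2*(-7)*(4 - 7) = -1260 + 2*(-7)*(-3) = -1260 + 42 = -1218)
q - 1*(-37326) = -1218 - 1*(-37326) = -1218 + 37326 = 36108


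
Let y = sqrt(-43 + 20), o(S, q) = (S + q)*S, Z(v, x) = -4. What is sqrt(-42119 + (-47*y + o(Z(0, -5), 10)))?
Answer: sqrt(-42143 - 47*I*sqrt(23)) ≈ 0.549 - 205.29*I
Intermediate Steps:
o(S, q) = S*(S + q)
y = I*sqrt(23) (y = sqrt(-23) = I*sqrt(23) ≈ 4.7958*I)
sqrt(-42119 + (-47*y + o(Z(0, -5), 10))) = sqrt(-42119 + (-47*I*sqrt(23) - 4*(-4 + 10))) = sqrt(-42119 + (-47*I*sqrt(23) - 4*6)) = sqrt(-42119 + (-47*I*sqrt(23) - 24)) = sqrt(-42119 + (-24 - 47*I*sqrt(23))) = sqrt(-42143 - 47*I*sqrt(23))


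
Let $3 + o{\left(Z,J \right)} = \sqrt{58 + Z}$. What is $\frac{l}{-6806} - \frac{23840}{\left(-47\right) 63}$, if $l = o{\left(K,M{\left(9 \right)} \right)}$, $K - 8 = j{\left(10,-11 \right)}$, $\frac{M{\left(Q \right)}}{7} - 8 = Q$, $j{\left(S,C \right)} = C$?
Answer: $\frac{162263923}{20152566} - \frac{\sqrt{55}}{6806} \approx 8.0507$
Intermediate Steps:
$M{\left(Q \right)} = 56 + 7 Q$
$K = -3$ ($K = 8 - 11 = -3$)
$o{\left(Z,J \right)} = -3 + \sqrt{58 + Z}$
$l = -3 + \sqrt{55}$ ($l = -3 + \sqrt{58 - 3} = -3 + \sqrt{55} \approx 4.4162$)
$\frac{l}{-6806} - \frac{23840}{\left(-47\right) 63} = \frac{-3 + \sqrt{55}}{-6806} - \frac{23840}{\left(-47\right) 63} = \left(-3 + \sqrt{55}\right) \left(- \frac{1}{6806}\right) - \frac{23840}{-2961} = \left(\frac{3}{6806} - \frac{\sqrt{55}}{6806}\right) - - \frac{23840}{2961} = \left(\frac{3}{6806} - \frac{\sqrt{55}}{6806}\right) + \frac{23840}{2961} = \frac{162263923}{20152566} - \frac{\sqrt{55}}{6806}$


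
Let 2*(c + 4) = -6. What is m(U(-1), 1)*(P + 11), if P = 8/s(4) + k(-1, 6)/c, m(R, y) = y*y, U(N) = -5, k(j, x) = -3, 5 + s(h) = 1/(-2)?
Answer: 768/77 ≈ 9.9740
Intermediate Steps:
c = -7 (c = -4 + (½)*(-6) = -4 - 3 = -7)
s(h) = -11/2 (s(h) = -5 + 1/(-2) = -5 - ½ = -11/2)
m(R, y) = y²
P = -79/77 (P = 8/(-11/2) - 3/(-7) = 8*(-2/11) - 3*(-⅐) = -16/11 + 3/7 = -79/77 ≈ -1.0260)
m(U(-1), 1)*(P + 11) = 1²*(-79/77 + 11) = 1*(768/77) = 768/77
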